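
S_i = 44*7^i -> [44, 308, 2156, 15092, 105644]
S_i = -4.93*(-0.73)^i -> [-4.93, 3.6, -2.63, 1.92, -1.4]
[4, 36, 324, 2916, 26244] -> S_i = 4*9^i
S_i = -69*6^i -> [-69, -414, -2484, -14904, -89424]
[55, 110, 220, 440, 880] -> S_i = 55*2^i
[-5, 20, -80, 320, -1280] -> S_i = -5*-4^i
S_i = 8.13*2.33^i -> [8.13, 18.94, 44.14, 102.84, 239.62]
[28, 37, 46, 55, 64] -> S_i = 28 + 9*i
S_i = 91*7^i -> [91, 637, 4459, 31213, 218491]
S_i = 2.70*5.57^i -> [2.7, 15.04, 83.77, 466.58, 2598.87]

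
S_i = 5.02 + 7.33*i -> [5.02, 12.35, 19.68, 27.01, 34.34]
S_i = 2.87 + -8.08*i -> [2.87, -5.21, -13.29, -21.37, -29.45]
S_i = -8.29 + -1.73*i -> [-8.29, -10.02, -11.75, -13.48, -15.21]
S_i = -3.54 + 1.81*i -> [-3.54, -1.73, 0.08, 1.89, 3.7]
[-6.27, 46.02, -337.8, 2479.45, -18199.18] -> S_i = -6.27*(-7.34)^i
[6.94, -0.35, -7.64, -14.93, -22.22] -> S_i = 6.94 + -7.29*i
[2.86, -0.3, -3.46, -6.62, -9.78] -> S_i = 2.86 + -3.16*i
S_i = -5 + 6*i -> [-5, 1, 7, 13, 19]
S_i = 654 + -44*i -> [654, 610, 566, 522, 478]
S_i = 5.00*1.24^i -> [5.0, 6.2, 7.69, 9.53, 11.82]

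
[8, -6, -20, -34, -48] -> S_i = 8 + -14*i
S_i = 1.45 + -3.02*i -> [1.45, -1.57, -4.59, -7.61, -10.63]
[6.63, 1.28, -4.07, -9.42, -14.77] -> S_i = 6.63 + -5.35*i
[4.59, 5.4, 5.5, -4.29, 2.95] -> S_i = Random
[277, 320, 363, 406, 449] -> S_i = 277 + 43*i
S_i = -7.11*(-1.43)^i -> [-7.11, 10.17, -14.54, 20.79, -29.73]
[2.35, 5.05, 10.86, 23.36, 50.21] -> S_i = 2.35*2.15^i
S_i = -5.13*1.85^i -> [-5.13, -9.49, -17.56, -32.48, -60.09]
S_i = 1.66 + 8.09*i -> [1.66, 9.75, 17.84, 25.93, 34.02]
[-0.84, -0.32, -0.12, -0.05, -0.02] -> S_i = -0.84*0.38^i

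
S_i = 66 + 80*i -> [66, 146, 226, 306, 386]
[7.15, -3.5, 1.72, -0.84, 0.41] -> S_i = 7.15*(-0.49)^i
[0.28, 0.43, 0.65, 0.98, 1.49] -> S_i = 0.28*1.52^i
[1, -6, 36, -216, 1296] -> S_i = 1*-6^i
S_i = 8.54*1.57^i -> [8.54, 13.41, 21.05, 33.05, 51.89]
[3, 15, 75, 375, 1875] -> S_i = 3*5^i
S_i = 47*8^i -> [47, 376, 3008, 24064, 192512]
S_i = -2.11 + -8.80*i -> [-2.11, -10.91, -19.71, -28.51, -37.31]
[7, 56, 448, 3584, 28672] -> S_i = 7*8^i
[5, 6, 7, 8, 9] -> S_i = 5 + 1*i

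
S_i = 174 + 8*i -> [174, 182, 190, 198, 206]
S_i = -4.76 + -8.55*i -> [-4.76, -13.31, -21.86, -30.41, -38.96]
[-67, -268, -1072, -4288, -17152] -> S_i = -67*4^i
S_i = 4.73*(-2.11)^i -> [4.73, -9.98, 21.06, -44.43, 93.75]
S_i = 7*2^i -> [7, 14, 28, 56, 112]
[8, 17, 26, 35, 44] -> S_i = 8 + 9*i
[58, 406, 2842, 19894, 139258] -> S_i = 58*7^i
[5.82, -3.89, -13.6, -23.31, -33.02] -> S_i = 5.82 + -9.71*i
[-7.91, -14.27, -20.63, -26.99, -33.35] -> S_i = -7.91 + -6.36*i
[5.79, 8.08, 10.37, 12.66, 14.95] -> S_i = 5.79 + 2.29*i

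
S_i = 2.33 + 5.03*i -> [2.33, 7.36, 12.39, 17.42, 22.45]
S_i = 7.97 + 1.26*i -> [7.97, 9.23, 10.49, 11.75, 13.01]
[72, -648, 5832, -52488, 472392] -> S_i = 72*-9^i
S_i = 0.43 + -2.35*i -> [0.43, -1.92, -4.27, -6.62, -8.97]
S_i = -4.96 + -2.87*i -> [-4.96, -7.83, -10.7, -13.57, -16.44]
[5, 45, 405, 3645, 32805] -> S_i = 5*9^i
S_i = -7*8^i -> [-7, -56, -448, -3584, -28672]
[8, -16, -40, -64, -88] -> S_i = 8 + -24*i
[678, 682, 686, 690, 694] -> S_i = 678 + 4*i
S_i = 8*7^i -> [8, 56, 392, 2744, 19208]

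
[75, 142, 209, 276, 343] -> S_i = 75 + 67*i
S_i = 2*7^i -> [2, 14, 98, 686, 4802]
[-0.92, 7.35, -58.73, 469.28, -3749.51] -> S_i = -0.92*(-7.99)^i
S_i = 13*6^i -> [13, 78, 468, 2808, 16848]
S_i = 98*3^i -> [98, 294, 882, 2646, 7938]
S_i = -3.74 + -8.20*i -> [-3.74, -11.94, -20.14, -28.34, -36.54]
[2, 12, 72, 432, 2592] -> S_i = 2*6^i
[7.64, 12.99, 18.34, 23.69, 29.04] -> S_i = 7.64 + 5.35*i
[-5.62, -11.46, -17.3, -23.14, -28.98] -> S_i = -5.62 + -5.84*i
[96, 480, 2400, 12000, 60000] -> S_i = 96*5^i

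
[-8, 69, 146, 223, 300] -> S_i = -8 + 77*i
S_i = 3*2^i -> [3, 6, 12, 24, 48]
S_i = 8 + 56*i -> [8, 64, 120, 176, 232]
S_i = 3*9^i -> [3, 27, 243, 2187, 19683]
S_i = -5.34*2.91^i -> [-5.34, -15.54, -45.22, -131.59, -382.92]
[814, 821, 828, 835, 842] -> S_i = 814 + 7*i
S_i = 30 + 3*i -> [30, 33, 36, 39, 42]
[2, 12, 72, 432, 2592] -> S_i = 2*6^i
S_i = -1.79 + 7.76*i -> [-1.79, 5.97, 13.73, 21.49, 29.25]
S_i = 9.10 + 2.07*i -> [9.1, 11.17, 13.24, 15.31, 17.38]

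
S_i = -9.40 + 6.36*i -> [-9.4, -3.04, 3.32, 9.68, 16.04]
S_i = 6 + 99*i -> [6, 105, 204, 303, 402]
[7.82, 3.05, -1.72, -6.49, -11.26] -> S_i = 7.82 + -4.77*i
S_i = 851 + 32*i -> [851, 883, 915, 947, 979]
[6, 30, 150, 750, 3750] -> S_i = 6*5^i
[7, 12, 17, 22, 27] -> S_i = 7 + 5*i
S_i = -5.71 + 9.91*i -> [-5.71, 4.2, 14.11, 24.02, 33.93]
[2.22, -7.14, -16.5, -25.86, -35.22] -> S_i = 2.22 + -9.36*i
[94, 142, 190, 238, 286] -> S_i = 94 + 48*i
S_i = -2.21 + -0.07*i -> [-2.21, -2.28, -2.35, -2.42, -2.49]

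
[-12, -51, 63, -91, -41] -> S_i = Random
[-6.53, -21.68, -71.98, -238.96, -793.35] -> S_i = -6.53*3.32^i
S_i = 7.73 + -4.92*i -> [7.73, 2.81, -2.11, -7.03, -11.95]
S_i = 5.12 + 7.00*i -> [5.12, 12.12, 19.12, 26.12, 33.12]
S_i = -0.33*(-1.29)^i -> [-0.33, 0.43, -0.55, 0.71, -0.91]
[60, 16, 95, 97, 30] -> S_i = Random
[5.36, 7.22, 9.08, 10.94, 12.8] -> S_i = 5.36 + 1.86*i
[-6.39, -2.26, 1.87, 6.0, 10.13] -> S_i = -6.39 + 4.13*i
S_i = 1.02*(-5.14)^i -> [1.02, -5.24, 26.95, -138.51, 711.96]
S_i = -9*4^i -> [-9, -36, -144, -576, -2304]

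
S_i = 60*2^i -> [60, 120, 240, 480, 960]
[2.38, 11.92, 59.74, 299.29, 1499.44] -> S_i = 2.38*5.01^i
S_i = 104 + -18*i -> [104, 86, 68, 50, 32]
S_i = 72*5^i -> [72, 360, 1800, 9000, 45000]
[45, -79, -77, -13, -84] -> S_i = Random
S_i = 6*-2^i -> [6, -12, 24, -48, 96]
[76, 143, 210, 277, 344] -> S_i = 76 + 67*i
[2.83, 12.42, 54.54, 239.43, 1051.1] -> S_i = 2.83*4.39^i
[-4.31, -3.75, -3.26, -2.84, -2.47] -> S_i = -4.31*0.87^i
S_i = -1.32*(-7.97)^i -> [-1.32, 10.52, -83.85, 668.27, -5326.07]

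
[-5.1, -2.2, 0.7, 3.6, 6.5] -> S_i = -5.10 + 2.90*i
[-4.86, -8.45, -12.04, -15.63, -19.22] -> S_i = -4.86 + -3.59*i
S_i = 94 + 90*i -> [94, 184, 274, 364, 454]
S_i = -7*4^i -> [-7, -28, -112, -448, -1792]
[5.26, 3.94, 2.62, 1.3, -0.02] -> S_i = 5.26 + -1.32*i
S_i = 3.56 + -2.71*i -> [3.56, 0.85, -1.86, -4.57, -7.28]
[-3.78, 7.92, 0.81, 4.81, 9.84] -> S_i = Random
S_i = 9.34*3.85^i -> [9.34, 35.96, 138.44, 533.0, 2052.06]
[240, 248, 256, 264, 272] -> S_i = 240 + 8*i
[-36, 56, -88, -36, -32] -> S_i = Random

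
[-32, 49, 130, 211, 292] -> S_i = -32 + 81*i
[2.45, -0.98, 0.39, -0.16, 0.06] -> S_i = 2.45*(-0.40)^i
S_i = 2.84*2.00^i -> [2.84, 5.68, 11.36, 22.72, 45.44]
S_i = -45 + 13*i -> [-45, -32, -19, -6, 7]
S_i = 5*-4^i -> [5, -20, 80, -320, 1280]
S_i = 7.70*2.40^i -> [7.7, 18.48, 44.35, 106.44, 255.47]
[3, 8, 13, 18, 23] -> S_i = 3 + 5*i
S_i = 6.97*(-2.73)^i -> [6.97, -19.03, 51.95, -141.81, 387.15]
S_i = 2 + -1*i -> [2, 1, 0, -1, -2]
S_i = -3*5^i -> [-3, -15, -75, -375, -1875]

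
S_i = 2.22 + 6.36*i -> [2.22, 8.58, 14.94, 21.3, 27.66]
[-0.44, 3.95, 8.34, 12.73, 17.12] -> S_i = -0.44 + 4.39*i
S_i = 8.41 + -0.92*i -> [8.41, 7.49, 6.57, 5.65, 4.73]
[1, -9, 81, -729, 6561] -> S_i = 1*-9^i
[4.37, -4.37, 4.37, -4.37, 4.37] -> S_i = 4.37*(-1.00)^i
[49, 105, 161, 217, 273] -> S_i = 49 + 56*i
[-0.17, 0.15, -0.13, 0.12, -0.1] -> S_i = -0.17*(-0.88)^i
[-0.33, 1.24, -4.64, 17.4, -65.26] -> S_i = -0.33*(-3.75)^i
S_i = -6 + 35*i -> [-6, 29, 64, 99, 134]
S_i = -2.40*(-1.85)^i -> [-2.4, 4.44, -8.21, 15.2, -28.11]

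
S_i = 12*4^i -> [12, 48, 192, 768, 3072]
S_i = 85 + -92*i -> [85, -7, -99, -191, -283]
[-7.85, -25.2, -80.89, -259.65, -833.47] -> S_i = -7.85*3.21^i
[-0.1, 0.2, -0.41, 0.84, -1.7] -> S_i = -0.10*(-2.03)^i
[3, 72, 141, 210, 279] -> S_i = 3 + 69*i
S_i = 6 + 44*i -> [6, 50, 94, 138, 182]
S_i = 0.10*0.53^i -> [0.1, 0.05, 0.03, 0.01, 0.01]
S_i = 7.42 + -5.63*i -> [7.42, 1.79, -3.84, -9.47, -15.1]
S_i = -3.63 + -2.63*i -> [-3.63, -6.26, -8.89, -11.52, -14.15]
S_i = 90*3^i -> [90, 270, 810, 2430, 7290]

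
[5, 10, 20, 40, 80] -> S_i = 5*2^i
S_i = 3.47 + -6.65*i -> [3.47, -3.18, -9.83, -16.48, -23.13]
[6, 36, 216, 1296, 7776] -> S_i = 6*6^i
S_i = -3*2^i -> [-3, -6, -12, -24, -48]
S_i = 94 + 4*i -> [94, 98, 102, 106, 110]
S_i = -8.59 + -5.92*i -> [-8.59, -14.51, -20.43, -26.35, -32.27]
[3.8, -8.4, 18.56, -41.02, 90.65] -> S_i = 3.80*(-2.21)^i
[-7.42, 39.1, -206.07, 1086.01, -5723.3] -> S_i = -7.42*(-5.27)^i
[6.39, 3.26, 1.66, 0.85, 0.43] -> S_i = 6.39*0.51^i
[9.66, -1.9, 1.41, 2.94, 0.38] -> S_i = Random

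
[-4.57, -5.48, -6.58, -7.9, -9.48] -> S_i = -4.57*1.20^i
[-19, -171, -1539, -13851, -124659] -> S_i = -19*9^i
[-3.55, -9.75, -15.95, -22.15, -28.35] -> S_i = -3.55 + -6.20*i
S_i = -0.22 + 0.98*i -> [-0.22, 0.76, 1.74, 2.72, 3.7]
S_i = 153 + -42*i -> [153, 111, 69, 27, -15]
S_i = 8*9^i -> [8, 72, 648, 5832, 52488]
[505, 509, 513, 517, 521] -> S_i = 505 + 4*i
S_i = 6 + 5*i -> [6, 11, 16, 21, 26]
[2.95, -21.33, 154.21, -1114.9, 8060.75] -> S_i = 2.95*(-7.23)^i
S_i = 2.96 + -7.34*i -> [2.96, -4.38, -11.72, -19.06, -26.4]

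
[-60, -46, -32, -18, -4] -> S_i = -60 + 14*i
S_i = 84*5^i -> [84, 420, 2100, 10500, 52500]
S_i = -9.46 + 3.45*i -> [-9.46, -6.01, -2.56, 0.89, 4.34]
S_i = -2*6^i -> [-2, -12, -72, -432, -2592]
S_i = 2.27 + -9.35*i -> [2.27, -7.08, -16.43, -25.78, -35.13]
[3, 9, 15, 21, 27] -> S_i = 3 + 6*i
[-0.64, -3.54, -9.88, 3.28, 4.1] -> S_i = Random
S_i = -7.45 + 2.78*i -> [-7.45, -4.67, -1.89, 0.89, 3.67]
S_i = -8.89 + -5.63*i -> [-8.89, -14.52, -20.15, -25.78, -31.41]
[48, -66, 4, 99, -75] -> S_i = Random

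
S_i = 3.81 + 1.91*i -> [3.81, 5.72, 7.63, 9.54, 11.45]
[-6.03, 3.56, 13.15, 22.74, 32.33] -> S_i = -6.03 + 9.59*i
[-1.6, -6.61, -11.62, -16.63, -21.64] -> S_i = -1.60 + -5.01*i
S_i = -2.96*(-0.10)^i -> [-2.96, 0.3, -0.03, 0.0, -0.0]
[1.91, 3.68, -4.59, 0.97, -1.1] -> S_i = Random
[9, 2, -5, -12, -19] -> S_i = 9 + -7*i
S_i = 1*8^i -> [1, 8, 64, 512, 4096]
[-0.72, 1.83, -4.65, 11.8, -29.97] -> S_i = -0.72*(-2.54)^i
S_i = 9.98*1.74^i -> [9.98, 17.37, 30.22, 52.57, 91.48]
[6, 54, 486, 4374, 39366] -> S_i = 6*9^i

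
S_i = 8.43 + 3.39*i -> [8.43, 11.82, 15.21, 18.6, 21.99]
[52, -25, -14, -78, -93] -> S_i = Random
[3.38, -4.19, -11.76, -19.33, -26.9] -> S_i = 3.38 + -7.57*i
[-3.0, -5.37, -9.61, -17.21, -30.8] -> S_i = -3.00*1.79^i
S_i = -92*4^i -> [-92, -368, -1472, -5888, -23552]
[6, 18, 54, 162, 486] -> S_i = 6*3^i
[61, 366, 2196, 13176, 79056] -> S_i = 61*6^i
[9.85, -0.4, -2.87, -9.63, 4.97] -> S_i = Random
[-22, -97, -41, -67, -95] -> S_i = Random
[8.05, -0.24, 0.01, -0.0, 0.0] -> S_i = 8.05*(-0.03)^i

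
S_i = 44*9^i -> [44, 396, 3564, 32076, 288684]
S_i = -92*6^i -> [-92, -552, -3312, -19872, -119232]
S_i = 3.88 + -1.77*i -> [3.88, 2.11, 0.34, -1.43, -3.2]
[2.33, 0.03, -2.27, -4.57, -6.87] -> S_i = 2.33 + -2.30*i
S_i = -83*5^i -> [-83, -415, -2075, -10375, -51875]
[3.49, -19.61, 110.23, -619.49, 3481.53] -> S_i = 3.49*(-5.62)^i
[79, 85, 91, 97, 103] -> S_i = 79 + 6*i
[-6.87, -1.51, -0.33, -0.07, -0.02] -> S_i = -6.87*0.22^i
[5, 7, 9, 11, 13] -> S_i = 5 + 2*i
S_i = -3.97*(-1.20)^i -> [-3.97, 4.76, -5.72, 6.86, -8.23]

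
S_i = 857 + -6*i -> [857, 851, 845, 839, 833]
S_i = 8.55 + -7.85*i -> [8.55, 0.7, -7.15, -15.0, -22.85]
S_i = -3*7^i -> [-3, -21, -147, -1029, -7203]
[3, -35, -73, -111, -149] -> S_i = 3 + -38*i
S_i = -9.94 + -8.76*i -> [-9.94, -18.7, -27.46, -36.22, -44.98]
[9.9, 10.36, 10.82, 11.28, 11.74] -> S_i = 9.90 + 0.46*i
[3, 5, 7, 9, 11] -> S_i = 3 + 2*i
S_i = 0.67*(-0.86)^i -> [0.67, -0.58, 0.5, -0.43, 0.37]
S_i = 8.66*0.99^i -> [8.66, 8.57, 8.49, 8.4, 8.32]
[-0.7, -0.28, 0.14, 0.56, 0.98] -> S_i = -0.70 + 0.42*i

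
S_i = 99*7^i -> [99, 693, 4851, 33957, 237699]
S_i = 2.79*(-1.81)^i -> [2.79, -5.05, 9.14, -16.54, 29.94]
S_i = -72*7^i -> [-72, -504, -3528, -24696, -172872]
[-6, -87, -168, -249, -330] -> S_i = -6 + -81*i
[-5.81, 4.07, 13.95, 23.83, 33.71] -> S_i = -5.81 + 9.88*i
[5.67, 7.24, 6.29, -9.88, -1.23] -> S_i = Random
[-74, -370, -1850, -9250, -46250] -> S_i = -74*5^i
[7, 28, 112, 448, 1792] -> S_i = 7*4^i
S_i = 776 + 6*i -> [776, 782, 788, 794, 800]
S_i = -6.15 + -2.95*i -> [-6.15, -9.1, -12.05, -15.0, -17.95]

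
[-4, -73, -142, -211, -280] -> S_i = -4 + -69*i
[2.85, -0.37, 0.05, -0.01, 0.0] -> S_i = 2.85*(-0.13)^i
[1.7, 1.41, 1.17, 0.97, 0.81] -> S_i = 1.70*0.83^i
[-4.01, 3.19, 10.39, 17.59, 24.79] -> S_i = -4.01 + 7.20*i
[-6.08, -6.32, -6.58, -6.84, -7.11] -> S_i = -6.08*1.04^i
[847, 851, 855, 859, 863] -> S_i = 847 + 4*i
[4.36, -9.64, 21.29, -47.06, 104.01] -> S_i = 4.36*(-2.21)^i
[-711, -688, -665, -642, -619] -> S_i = -711 + 23*i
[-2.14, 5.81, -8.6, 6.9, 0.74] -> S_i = Random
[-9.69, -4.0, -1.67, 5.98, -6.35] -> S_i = Random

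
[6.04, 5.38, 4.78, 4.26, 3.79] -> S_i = 6.04*0.89^i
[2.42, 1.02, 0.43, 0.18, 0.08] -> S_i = 2.42*0.42^i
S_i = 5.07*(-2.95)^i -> [5.07, -14.96, 44.12, -130.16, 383.97]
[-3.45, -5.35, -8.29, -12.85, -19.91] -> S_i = -3.45*1.55^i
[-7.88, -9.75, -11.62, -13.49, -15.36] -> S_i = -7.88 + -1.87*i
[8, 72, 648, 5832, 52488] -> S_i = 8*9^i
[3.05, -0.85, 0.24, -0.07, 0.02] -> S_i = 3.05*(-0.28)^i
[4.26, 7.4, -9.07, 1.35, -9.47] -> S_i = Random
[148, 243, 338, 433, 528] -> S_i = 148 + 95*i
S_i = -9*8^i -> [-9, -72, -576, -4608, -36864]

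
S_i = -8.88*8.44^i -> [-8.88, -74.95, -632.55, -5338.76, -45059.12]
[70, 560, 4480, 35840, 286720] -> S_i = 70*8^i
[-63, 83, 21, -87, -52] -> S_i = Random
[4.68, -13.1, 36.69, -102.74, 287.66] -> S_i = 4.68*(-2.80)^i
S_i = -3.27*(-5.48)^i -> [-3.27, 17.92, -98.2, 538.13, -2948.97]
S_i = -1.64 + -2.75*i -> [-1.64, -4.39, -7.14, -9.89, -12.64]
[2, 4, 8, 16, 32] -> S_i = 2*2^i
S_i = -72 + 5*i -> [-72, -67, -62, -57, -52]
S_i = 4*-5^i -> [4, -20, 100, -500, 2500]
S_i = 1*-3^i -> [1, -3, 9, -27, 81]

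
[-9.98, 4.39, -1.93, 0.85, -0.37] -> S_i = -9.98*(-0.44)^i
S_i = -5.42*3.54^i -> [-5.42, -19.19, -67.92, -240.44, -851.16]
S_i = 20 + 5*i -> [20, 25, 30, 35, 40]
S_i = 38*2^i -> [38, 76, 152, 304, 608]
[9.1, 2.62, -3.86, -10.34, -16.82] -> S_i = 9.10 + -6.48*i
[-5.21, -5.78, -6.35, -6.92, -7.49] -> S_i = -5.21 + -0.57*i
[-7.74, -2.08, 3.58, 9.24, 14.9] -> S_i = -7.74 + 5.66*i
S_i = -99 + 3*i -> [-99, -96, -93, -90, -87]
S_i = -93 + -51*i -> [-93, -144, -195, -246, -297]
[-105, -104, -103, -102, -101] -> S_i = -105 + 1*i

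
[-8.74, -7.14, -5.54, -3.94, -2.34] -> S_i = -8.74 + 1.60*i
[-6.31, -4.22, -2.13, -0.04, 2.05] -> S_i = -6.31 + 2.09*i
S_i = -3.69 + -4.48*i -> [-3.69, -8.17, -12.65, -17.13, -21.61]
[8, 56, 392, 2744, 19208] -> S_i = 8*7^i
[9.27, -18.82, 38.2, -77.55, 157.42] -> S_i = 9.27*(-2.03)^i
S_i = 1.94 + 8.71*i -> [1.94, 10.65, 19.36, 28.07, 36.78]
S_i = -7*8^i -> [-7, -56, -448, -3584, -28672]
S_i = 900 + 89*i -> [900, 989, 1078, 1167, 1256]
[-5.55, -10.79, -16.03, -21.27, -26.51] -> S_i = -5.55 + -5.24*i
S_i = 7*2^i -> [7, 14, 28, 56, 112]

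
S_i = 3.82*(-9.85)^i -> [3.82, -37.63, 370.63, -3650.67, 35959.06]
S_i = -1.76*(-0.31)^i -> [-1.76, 0.55, -0.17, 0.05, -0.02]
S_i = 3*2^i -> [3, 6, 12, 24, 48]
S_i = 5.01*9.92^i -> [5.01, 49.7, 493.02, 4890.72, 48515.94]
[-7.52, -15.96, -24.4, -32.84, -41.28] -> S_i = -7.52 + -8.44*i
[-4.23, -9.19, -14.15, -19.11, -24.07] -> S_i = -4.23 + -4.96*i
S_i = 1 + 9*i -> [1, 10, 19, 28, 37]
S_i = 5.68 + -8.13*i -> [5.68, -2.45, -10.58, -18.71, -26.84]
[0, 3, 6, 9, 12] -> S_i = 0 + 3*i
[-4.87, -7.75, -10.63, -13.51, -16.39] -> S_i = -4.87 + -2.88*i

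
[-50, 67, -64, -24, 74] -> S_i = Random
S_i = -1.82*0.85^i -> [-1.82, -1.55, -1.31, -1.12, -0.95]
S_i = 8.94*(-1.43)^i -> [8.94, -12.78, 18.28, -26.14, 37.38]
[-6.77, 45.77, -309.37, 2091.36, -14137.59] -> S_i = -6.77*(-6.76)^i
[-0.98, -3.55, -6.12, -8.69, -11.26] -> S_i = -0.98 + -2.57*i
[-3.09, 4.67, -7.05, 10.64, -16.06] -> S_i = -3.09*(-1.51)^i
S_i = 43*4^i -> [43, 172, 688, 2752, 11008]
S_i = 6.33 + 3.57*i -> [6.33, 9.9, 13.47, 17.04, 20.61]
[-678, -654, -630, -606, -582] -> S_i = -678 + 24*i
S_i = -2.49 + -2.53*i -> [-2.49, -5.02, -7.55, -10.08, -12.61]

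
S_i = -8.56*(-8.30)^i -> [-8.56, 71.05, -589.7, 4894.5, -40624.32]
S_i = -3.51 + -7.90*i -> [-3.51, -11.41, -19.31, -27.21, -35.11]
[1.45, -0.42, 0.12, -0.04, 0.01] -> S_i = 1.45*(-0.29)^i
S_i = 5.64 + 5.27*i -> [5.64, 10.91, 16.18, 21.45, 26.72]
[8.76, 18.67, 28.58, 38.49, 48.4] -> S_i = 8.76 + 9.91*i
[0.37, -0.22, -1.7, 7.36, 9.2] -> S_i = Random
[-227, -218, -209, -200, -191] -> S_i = -227 + 9*i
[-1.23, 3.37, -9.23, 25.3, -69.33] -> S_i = -1.23*(-2.74)^i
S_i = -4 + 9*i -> [-4, 5, 14, 23, 32]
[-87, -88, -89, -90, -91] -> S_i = -87 + -1*i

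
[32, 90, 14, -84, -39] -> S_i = Random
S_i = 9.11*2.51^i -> [9.11, 22.87, 57.39, 144.06, 361.59]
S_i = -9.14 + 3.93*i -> [-9.14, -5.21, -1.28, 2.65, 6.58]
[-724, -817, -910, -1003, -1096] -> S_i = -724 + -93*i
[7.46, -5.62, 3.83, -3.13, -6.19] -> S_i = Random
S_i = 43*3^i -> [43, 129, 387, 1161, 3483]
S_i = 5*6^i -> [5, 30, 180, 1080, 6480]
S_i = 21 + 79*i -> [21, 100, 179, 258, 337]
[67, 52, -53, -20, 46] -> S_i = Random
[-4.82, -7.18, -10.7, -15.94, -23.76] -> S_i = -4.82*1.49^i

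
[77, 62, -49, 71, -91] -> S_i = Random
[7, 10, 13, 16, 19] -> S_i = 7 + 3*i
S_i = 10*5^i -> [10, 50, 250, 1250, 6250]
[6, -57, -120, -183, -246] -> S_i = 6 + -63*i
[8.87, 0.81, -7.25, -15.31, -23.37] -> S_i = 8.87 + -8.06*i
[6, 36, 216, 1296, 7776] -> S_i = 6*6^i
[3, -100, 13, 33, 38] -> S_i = Random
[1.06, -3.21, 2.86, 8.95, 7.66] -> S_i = Random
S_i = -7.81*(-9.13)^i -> [-7.81, 71.31, -651.02, 5943.79, -54266.79]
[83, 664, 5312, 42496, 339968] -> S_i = 83*8^i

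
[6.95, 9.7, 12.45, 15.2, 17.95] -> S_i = 6.95 + 2.75*i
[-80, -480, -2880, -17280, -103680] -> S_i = -80*6^i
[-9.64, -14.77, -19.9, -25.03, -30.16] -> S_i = -9.64 + -5.13*i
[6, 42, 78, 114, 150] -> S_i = 6 + 36*i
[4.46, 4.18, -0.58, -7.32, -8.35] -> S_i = Random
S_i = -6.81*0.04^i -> [-6.81, -0.27, -0.01, -0.0, -0.0]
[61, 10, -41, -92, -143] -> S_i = 61 + -51*i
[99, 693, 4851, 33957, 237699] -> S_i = 99*7^i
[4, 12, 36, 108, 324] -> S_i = 4*3^i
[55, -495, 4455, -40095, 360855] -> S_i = 55*-9^i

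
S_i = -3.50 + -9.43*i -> [-3.5, -12.93, -22.36, -31.79, -41.22]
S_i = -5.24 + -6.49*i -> [-5.24, -11.73, -18.22, -24.71, -31.2]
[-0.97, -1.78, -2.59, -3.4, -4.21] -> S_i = -0.97 + -0.81*i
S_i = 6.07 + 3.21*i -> [6.07, 9.28, 12.49, 15.7, 18.91]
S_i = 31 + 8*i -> [31, 39, 47, 55, 63]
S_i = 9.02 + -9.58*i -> [9.02, -0.56, -10.14, -19.72, -29.3]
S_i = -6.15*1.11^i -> [-6.15, -6.83, -7.58, -8.41, -9.34]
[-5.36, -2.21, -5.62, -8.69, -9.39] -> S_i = Random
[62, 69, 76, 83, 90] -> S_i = 62 + 7*i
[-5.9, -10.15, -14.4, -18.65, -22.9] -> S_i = -5.90 + -4.25*i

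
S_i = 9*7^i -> [9, 63, 441, 3087, 21609]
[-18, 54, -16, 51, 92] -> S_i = Random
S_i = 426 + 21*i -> [426, 447, 468, 489, 510]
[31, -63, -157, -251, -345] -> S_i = 31 + -94*i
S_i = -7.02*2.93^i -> [-7.02, -20.57, -60.27, -176.58, -517.38]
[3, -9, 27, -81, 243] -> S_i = 3*-3^i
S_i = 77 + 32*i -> [77, 109, 141, 173, 205]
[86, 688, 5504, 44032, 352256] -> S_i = 86*8^i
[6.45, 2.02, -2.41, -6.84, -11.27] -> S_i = 6.45 + -4.43*i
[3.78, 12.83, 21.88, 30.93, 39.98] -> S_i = 3.78 + 9.05*i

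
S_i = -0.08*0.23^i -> [-0.08, -0.02, -0.0, -0.0, -0.0]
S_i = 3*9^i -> [3, 27, 243, 2187, 19683]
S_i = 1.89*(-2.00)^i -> [1.89, -3.78, 7.56, -15.12, 30.24]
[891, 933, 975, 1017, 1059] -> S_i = 891 + 42*i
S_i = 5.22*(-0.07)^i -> [5.22, -0.37, 0.03, -0.0, 0.0]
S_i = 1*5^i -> [1, 5, 25, 125, 625]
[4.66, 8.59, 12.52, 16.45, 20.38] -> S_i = 4.66 + 3.93*i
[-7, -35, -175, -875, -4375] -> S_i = -7*5^i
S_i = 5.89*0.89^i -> [5.89, 5.24, 4.67, 4.15, 3.7]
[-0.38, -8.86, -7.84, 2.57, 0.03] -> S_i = Random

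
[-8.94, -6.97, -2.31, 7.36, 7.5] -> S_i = Random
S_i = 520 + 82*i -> [520, 602, 684, 766, 848]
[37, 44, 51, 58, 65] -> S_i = 37 + 7*i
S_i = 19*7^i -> [19, 133, 931, 6517, 45619]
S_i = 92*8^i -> [92, 736, 5888, 47104, 376832]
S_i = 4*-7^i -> [4, -28, 196, -1372, 9604]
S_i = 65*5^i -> [65, 325, 1625, 8125, 40625]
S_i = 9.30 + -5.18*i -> [9.3, 4.12, -1.06, -6.24, -11.42]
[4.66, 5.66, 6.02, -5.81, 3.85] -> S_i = Random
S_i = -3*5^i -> [-3, -15, -75, -375, -1875]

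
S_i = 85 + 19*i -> [85, 104, 123, 142, 161]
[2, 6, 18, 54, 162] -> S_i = 2*3^i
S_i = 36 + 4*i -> [36, 40, 44, 48, 52]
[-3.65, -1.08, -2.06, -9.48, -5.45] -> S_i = Random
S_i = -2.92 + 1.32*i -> [-2.92, -1.6, -0.28, 1.04, 2.36]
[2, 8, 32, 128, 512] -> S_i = 2*4^i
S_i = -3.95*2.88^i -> [-3.95, -11.38, -32.76, -94.36, -271.75]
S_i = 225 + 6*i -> [225, 231, 237, 243, 249]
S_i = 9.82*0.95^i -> [9.82, 9.33, 8.86, 8.42, 8.0]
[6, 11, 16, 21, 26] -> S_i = 6 + 5*i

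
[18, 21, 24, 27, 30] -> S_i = 18 + 3*i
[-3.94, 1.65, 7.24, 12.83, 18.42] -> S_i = -3.94 + 5.59*i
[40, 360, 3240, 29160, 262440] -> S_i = 40*9^i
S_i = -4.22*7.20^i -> [-4.22, -30.38, -218.76, -1575.11, -11340.77]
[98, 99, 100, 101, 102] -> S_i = 98 + 1*i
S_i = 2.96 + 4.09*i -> [2.96, 7.05, 11.14, 15.23, 19.32]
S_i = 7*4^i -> [7, 28, 112, 448, 1792]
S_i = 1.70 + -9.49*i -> [1.7, -7.79, -17.28, -26.77, -36.26]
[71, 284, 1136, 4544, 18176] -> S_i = 71*4^i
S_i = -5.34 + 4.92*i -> [-5.34, -0.42, 4.5, 9.42, 14.34]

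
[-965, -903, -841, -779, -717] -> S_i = -965 + 62*i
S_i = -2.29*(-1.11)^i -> [-2.29, 2.54, -2.82, 3.13, -3.48]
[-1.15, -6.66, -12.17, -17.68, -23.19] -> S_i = -1.15 + -5.51*i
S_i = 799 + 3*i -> [799, 802, 805, 808, 811]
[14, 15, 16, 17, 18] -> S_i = 14 + 1*i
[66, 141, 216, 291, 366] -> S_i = 66 + 75*i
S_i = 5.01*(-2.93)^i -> [5.01, -14.68, 43.01, -126.02, 369.24]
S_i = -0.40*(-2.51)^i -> [-0.4, 1.0, -2.52, 6.33, -15.88]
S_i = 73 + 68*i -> [73, 141, 209, 277, 345]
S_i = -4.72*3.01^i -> [-4.72, -14.21, -42.76, -128.72, -387.44]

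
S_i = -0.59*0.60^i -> [-0.59, -0.35, -0.21, -0.13, -0.08]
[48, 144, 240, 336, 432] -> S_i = 48 + 96*i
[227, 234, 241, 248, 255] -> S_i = 227 + 7*i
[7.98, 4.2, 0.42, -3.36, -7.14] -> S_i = 7.98 + -3.78*i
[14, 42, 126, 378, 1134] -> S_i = 14*3^i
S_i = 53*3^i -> [53, 159, 477, 1431, 4293]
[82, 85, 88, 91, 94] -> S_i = 82 + 3*i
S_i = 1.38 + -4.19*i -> [1.38, -2.81, -7.0, -11.19, -15.38]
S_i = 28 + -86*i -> [28, -58, -144, -230, -316]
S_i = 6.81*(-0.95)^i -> [6.81, -6.47, 6.15, -5.84, 5.55]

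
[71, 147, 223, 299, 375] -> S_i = 71 + 76*i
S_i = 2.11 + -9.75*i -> [2.11, -7.64, -17.39, -27.14, -36.89]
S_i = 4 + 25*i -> [4, 29, 54, 79, 104]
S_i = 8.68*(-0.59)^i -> [8.68, -5.12, 3.02, -1.78, 1.05]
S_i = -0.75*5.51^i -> [-0.75, -4.13, -22.77, -125.46, -691.3]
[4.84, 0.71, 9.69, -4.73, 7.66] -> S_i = Random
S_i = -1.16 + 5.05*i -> [-1.16, 3.89, 8.94, 13.99, 19.04]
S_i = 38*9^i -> [38, 342, 3078, 27702, 249318]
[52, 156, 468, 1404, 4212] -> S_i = 52*3^i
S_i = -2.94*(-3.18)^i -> [-2.94, 9.35, -29.73, 94.54, -300.65]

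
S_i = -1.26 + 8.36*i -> [-1.26, 7.1, 15.46, 23.82, 32.18]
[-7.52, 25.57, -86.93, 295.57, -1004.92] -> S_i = -7.52*(-3.40)^i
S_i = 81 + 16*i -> [81, 97, 113, 129, 145]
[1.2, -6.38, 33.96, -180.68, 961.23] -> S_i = 1.20*(-5.32)^i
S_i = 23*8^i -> [23, 184, 1472, 11776, 94208]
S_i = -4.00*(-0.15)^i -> [-4.0, 0.6, -0.09, 0.01, -0.0]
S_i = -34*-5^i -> [-34, 170, -850, 4250, -21250]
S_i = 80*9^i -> [80, 720, 6480, 58320, 524880]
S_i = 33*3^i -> [33, 99, 297, 891, 2673]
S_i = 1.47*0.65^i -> [1.47, 0.96, 0.62, 0.4, 0.26]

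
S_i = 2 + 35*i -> [2, 37, 72, 107, 142]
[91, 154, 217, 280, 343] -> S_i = 91 + 63*i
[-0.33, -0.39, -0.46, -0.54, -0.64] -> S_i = -0.33*1.18^i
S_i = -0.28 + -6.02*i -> [-0.28, -6.3, -12.32, -18.34, -24.36]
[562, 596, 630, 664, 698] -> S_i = 562 + 34*i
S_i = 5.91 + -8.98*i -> [5.91, -3.07, -12.05, -21.03, -30.01]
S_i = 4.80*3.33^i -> [4.8, 15.98, 53.23, 177.24, 590.23]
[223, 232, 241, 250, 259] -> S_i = 223 + 9*i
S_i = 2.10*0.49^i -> [2.1, 1.03, 0.5, 0.25, 0.12]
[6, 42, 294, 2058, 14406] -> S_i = 6*7^i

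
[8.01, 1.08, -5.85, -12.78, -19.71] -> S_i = 8.01 + -6.93*i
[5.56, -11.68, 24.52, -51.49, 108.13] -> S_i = 5.56*(-2.10)^i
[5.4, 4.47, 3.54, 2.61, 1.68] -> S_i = 5.40 + -0.93*i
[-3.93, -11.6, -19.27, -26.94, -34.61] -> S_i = -3.93 + -7.67*i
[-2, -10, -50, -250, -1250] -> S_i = -2*5^i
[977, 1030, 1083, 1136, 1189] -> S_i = 977 + 53*i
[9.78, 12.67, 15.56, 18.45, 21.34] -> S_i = 9.78 + 2.89*i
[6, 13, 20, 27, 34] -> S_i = 6 + 7*i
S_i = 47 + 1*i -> [47, 48, 49, 50, 51]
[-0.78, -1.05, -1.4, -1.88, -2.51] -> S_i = -0.78*1.34^i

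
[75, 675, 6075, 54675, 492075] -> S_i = 75*9^i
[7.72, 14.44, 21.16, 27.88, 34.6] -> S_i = 7.72 + 6.72*i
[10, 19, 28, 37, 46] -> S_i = 10 + 9*i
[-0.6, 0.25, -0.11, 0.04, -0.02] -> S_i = -0.60*(-0.42)^i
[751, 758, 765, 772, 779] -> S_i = 751 + 7*i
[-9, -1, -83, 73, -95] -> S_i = Random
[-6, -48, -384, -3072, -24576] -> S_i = -6*8^i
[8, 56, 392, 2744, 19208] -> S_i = 8*7^i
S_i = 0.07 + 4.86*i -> [0.07, 4.93, 9.79, 14.65, 19.51]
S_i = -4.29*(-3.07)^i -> [-4.29, 13.17, -40.43, 124.13, -381.08]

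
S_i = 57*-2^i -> [57, -114, 228, -456, 912]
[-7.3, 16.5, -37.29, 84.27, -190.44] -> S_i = -7.30*(-2.26)^i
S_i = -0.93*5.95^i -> [-0.93, -5.53, -32.92, -195.9, -1165.6]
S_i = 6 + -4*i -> [6, 2, -2, -6, -10]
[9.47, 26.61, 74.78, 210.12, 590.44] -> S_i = 9.47*2.81^i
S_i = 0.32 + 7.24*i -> [0.32, 7.56, 14.8, 22.04, 29.28]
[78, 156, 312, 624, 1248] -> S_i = 78*2^i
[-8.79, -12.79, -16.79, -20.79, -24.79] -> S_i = -8.79 + -4.00*i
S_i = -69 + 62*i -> [-69, -7, 55, 117, 179]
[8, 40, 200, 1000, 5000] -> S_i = 8*5^i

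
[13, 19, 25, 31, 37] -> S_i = 13 + 6*i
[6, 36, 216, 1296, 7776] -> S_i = 6*6^i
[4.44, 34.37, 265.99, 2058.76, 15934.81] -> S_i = 4.44*7.74^i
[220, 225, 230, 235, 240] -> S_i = 220 + 5*i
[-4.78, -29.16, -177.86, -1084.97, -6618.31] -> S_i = -4.78*6.10^i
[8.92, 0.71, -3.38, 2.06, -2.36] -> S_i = Random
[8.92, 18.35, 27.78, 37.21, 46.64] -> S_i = 8.92 + 9.43*i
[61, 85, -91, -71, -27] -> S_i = Random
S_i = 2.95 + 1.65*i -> [2.95, 4.6, 6.25, 7.9, 9.55]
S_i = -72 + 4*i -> [-72, -68, -64, -60, -56]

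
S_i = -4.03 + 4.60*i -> [-4.03, 0.57, 5.17, 9.77, 14.37]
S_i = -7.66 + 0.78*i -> [-7.66, -6.88, -6.1, -5.32, -4.54]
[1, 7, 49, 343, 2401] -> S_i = 1*7^i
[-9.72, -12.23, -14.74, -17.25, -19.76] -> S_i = -9.72 + -2.51*i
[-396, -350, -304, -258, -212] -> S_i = -396 + 46*i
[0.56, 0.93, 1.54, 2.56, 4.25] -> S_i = 0.56*1.66^i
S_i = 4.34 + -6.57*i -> [4.34, -2.23, -8.8, -15.37, -21.94]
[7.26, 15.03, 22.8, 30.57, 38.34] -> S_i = 7.26 + 7.77*i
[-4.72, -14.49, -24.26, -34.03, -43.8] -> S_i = -4.72 + -9.77*i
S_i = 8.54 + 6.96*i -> [8.54, 15.5, 22.46, 29.42, 36.38]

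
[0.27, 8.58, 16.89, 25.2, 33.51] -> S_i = 0.27 + 8.31*i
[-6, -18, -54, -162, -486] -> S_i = -6*3^i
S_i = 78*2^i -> [78, 156, 312, 624, 1248]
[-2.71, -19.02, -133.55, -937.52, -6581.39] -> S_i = -2.71*7.02^i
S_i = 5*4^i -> [5, 20, 80, 320, 1280]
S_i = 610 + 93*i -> [610, 703, 796, 889, 982]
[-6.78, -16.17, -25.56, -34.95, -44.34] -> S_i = -6.78 + -9.39*i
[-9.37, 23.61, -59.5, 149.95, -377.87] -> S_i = -9.37*(-2.52)^i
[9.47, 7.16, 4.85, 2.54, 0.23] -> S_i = 9.47 + -2.31*i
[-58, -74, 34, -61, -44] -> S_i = Random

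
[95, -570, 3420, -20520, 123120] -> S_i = 95*-6^i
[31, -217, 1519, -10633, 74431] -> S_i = 31*-7^i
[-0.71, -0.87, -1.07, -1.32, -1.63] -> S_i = -0.71*1.23^i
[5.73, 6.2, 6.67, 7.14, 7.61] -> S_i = 5.73 + 0.47*i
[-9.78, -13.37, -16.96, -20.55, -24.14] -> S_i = -9.78 + -3.59*i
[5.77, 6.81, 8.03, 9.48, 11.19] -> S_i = 5.77*1.18^i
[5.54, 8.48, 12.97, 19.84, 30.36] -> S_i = 5.54*1.53^i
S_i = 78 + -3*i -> [78, 75, 72, 69, 66]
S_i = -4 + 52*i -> [-4, 48, 100, 152, 204]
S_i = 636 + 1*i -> [636, 637, 638, 639, 640]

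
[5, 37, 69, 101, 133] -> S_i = 5 + 32*i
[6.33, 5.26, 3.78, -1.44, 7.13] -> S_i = Random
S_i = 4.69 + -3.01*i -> [4.69, 1.68, -1.33, -4.34, -7.35]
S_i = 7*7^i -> [7, 49, 343, 2401, 16807]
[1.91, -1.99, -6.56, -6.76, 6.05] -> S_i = Random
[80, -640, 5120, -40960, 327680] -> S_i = 80*-8^i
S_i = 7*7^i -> [7, 49, 343, 2401, 16807]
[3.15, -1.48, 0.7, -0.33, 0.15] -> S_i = 3.15*(-0.47)^i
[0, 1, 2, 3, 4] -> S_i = 0 + 1*i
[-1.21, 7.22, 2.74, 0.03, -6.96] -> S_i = Random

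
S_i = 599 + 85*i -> [599, 684, 769, 854, 939]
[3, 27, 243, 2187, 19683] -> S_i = 3*9^i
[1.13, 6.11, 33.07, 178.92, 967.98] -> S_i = 1.13*5.41^i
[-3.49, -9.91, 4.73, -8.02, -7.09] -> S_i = Random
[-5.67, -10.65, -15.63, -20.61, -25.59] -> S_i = -5.67 + -4.98*i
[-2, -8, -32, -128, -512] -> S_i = -2*4^i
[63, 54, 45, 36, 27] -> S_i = 63 + -9*i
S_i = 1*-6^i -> [1, -6, 36, -216, 1296]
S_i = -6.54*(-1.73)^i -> [-6.54, 11.31, -19.57, 33.86, -58.58]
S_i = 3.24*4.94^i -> [3.24, 16.01, 79.07, 390.59, 1929.54]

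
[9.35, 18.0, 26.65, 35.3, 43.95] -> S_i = 9.35 + 8.65*i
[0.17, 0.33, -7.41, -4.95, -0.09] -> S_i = Random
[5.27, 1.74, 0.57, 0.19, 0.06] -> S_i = 5.27*0.33^i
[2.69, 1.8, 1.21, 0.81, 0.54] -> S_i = 2.69*0.67^i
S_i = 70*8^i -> [70, 560, 4480, 35840, 286720]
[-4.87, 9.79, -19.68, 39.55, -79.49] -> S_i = -4.87*(-2.01)^i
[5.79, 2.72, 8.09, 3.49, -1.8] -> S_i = Random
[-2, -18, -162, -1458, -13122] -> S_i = -2*9^i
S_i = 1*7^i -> [1, 7, 49, 343, 2401]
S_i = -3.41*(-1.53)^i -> [-3.41, 5.22, -7.98, 12.21, -18.69]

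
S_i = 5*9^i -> [5, 45, 405, 3645, 32805]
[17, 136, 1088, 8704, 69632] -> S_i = 17*8^i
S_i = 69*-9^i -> [69, -621, 5589, -50301, 452709]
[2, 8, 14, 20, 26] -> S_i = 2 + 6*i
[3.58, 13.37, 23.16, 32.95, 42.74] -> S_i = 3.58 + 9.79*i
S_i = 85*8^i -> [85, 680, 5440, 43520, 348160]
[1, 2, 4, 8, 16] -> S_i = 1*2^i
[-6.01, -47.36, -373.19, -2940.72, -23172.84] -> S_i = -6.01*7.88^i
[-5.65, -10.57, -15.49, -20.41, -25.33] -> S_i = -5.65 + -4.92*i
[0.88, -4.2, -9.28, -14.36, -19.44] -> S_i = 0.88 + -5.08*i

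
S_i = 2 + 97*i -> [2, 99, 196, 293, 390]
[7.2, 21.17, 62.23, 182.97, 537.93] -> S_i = 7.20*2.94^i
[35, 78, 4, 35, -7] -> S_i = Random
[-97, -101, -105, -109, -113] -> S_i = -97 + -4*i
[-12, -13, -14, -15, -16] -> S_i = -12 + -1*i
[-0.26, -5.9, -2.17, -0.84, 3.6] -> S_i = Random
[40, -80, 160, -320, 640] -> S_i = 40*-2^i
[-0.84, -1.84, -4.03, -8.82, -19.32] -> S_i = -0.84*2.19^i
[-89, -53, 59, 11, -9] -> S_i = Random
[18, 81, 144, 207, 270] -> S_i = 18 + 63*i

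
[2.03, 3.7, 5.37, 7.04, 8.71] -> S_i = 2.03 + 1.67*i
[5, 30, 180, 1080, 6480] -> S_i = 5*6^i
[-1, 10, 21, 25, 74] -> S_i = Random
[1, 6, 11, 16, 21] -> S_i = 1 + 5*i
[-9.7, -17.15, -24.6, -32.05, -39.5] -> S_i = -9.70 + -7.45*i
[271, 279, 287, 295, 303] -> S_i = 271 + 8*i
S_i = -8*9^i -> [-8, -72, -648, -5832, -52488]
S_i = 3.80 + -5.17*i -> [3.8, -1.37, -6.54, -11.71, -16.88]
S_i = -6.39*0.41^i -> [-6.39, -2.62, -1.07, -0.44, -0.18]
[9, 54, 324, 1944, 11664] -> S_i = 9*6^i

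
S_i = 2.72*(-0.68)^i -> [2.72, -1.85, 1.26, -0.86, 0.58]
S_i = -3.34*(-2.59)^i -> [-3.34, 8.65, -22.41, 58.03, -150.3]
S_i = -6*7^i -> [-6, -42, -294, -2058, -14406]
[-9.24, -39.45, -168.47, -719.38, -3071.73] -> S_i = -9.24*4.27^i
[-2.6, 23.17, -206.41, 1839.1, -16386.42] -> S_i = -2.60*(-8.91)^i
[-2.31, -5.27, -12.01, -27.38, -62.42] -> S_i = -2.31*2.28^i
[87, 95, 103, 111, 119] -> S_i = 87 + 8*i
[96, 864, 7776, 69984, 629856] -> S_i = 96*9^i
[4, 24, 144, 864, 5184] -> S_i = 4*6^i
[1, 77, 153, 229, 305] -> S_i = 1 + 76*i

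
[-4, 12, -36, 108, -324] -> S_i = -4*-3^i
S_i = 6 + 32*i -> [6, 38, 70, 102, 134]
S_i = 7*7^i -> [7, 49, 343, 2401, 16807]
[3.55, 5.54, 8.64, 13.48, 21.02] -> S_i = 3.55*1.56^i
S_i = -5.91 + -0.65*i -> [-5.91, -6.56, -7.21, -7.86, -8.51]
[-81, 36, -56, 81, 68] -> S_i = Random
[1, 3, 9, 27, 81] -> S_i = 1*3^i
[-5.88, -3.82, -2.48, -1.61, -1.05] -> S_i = -5.88*0.65^i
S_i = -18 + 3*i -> [-18, -15, -12, -9, -6]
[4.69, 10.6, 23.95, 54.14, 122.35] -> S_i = 4.69*2.26^i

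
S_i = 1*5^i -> [1, 5, 25, 125, 625]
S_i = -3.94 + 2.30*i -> [-3.94, -1.64, 0.66, 2.96, 5.26]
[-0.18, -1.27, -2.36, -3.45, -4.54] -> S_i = -0.18 + -1.09*i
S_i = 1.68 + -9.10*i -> [1.68, -7.42, -16.52, -25.62, -34.72]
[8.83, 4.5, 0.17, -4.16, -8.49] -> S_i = 8.83 + -4.33*i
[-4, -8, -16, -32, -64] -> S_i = -4*2^i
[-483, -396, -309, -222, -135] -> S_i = -483 + 87*i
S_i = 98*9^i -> [98, 882, 7938, 71442, 642978]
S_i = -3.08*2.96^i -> [-3.08, -9.12, -26.99, -79.88, -236.44]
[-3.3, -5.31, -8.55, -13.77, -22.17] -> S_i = -3.30*1.61^i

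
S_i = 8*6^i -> [8, 48, 288, 1728, 10368]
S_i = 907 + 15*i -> [907, 922, 937, 952, 967]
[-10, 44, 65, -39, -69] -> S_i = Random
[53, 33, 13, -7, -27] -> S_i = 53 + -20*i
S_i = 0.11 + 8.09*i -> [0.11, 8.2, 16.29, 24.38, 32.47]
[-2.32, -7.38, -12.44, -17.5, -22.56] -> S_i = -2.32 + -5.06*i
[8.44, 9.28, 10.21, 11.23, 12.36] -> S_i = 8.44*1.10^i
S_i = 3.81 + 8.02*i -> [3.81, 11.83, 19.85, 27.87, 35.89]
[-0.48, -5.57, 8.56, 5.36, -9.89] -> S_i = Random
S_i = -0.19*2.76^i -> [-0.19, -0.52, -1.45, -3.99, -11.03]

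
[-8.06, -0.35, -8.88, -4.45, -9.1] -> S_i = Random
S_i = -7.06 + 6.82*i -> [-7.06, -0.24, 6.58, 13.4, 20.22]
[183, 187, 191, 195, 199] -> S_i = 183 + 4*i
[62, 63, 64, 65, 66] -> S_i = 62 + 1*i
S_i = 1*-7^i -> [1, -7, 49, -343, 2401]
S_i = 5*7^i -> [5, 35, 245, 1715, 12005]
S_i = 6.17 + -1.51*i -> [6.17, 4.66, 3.15, 1.64, 0.13]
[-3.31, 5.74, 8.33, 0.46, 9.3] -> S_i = Random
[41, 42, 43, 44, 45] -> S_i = 41 + 1*i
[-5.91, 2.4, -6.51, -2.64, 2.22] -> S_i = Random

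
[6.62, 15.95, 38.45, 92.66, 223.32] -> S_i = 6.62*2.41^i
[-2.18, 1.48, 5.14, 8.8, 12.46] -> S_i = -2.18 + 3.66*i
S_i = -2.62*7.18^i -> [-2.62, -18.81, -135.07, -969.78, -6963.04]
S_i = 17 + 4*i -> [17, 21, 25, 29, 33]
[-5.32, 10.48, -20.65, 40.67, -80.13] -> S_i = -5.32*(-1.97)^i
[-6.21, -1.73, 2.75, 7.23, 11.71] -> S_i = -6.21 + 4.48*i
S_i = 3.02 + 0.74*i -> [3.02, 3.76, 4.5, 5.24, 5.98]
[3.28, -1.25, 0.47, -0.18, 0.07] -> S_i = 3.28*(-0.38)^i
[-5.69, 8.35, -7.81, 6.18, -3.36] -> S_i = Random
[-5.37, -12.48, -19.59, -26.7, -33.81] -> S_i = -5.37 + -7.11*i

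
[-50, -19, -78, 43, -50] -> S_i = Random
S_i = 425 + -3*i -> [425, 422, 419, 416, 413]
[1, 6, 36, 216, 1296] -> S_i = 1*6^i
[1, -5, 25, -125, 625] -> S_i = 1*-5^i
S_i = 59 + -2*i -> [59, 57, 55, 53, 51]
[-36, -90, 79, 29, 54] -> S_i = Random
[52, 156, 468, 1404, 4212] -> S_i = 52*3^i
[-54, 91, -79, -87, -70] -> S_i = Random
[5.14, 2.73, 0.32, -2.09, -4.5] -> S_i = 5.14 + -2.41*i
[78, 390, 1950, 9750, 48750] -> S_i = 78*5^i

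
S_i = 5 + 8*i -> [5, 13, 21, 29, 37]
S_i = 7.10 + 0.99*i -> [7.1, 8.09, 9.08, 10.07, 11.06]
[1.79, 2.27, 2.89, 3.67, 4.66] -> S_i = 1.79*1.27^i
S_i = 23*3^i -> [23, 69, 207, 621, 1863]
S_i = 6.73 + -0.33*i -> [6.73, 6.4, 6.07, 5.74, 5.41]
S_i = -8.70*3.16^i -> [-8.7, -27.49, -86.87, -274.52, -867.5]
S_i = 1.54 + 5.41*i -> [1.54, 6.95, 12.36, 17.77, 23.18]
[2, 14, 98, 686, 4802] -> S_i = 2*7^i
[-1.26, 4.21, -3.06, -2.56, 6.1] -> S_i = Random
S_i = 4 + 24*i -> [4, 28, 52, 76, 100]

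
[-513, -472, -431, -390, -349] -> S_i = -513 + 41*i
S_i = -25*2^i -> [-25, -50, -100, -200, -400]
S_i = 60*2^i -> [60, 120, 240, 480, 960]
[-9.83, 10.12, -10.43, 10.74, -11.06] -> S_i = -9.83*(-1.03)^i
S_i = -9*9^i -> [-9, -81, -729, -6561, -59049]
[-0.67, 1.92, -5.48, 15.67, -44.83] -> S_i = -0.67*(-2.86)^i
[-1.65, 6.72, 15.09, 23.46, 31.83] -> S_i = -1.65 + 8.37*i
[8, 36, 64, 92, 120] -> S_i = 8 + 28*i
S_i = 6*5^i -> [6, 30, 150, 750, 3750]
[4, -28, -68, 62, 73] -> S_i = Random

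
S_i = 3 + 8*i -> [3, 11, 19, 27, 35]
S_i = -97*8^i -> [-97, -776, -6208, -49664, -397312]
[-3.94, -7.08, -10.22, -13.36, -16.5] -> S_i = -3.94 + -3.14*i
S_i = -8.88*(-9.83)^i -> [-8.88, 87.29, -858.06, 8434.78, -82913.84]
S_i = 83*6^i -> [83, 498, 2988, 17928, 107568]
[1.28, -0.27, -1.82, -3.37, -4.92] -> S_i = 1.28 + -1.55*i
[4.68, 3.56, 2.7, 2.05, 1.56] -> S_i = 4.68*0.76^i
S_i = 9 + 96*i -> [9, 105, 201, 297, 393]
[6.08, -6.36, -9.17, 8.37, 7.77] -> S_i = Random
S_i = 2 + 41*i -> [2, 43, 84, 125, 166]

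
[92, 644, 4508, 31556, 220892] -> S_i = 92*7^i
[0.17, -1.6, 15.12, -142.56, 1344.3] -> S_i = 0.17*(-9.43)^i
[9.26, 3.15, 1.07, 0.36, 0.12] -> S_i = 9.26*0.34^i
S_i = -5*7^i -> [-5, -35, -245, -1715, -12005]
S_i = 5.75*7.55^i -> [5.75, 43.41, 327.76, 2474.62, 18683.39]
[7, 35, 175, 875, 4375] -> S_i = 7*5^i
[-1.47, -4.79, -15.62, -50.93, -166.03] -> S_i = -1.47*3.26^i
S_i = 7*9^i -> [7, 63, 567, 5103, 45927]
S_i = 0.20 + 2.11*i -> [0.2, 2.31, 4.42, 6.53, 8.64]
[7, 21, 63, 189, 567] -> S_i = 7*3^i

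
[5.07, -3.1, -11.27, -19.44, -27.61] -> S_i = 5.07 + -8.17*i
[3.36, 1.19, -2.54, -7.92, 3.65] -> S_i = Random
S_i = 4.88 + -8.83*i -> [4.88, -3.95, -12.78, -21.61, -30.44]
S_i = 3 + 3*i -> [3, 6, 9, 12, 15]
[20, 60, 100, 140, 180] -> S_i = 20 + 40*i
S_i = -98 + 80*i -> [-98, -18, 62, 142, 222]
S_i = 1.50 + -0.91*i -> [1.5, 0.59, -0.32, -1.23, -2.14]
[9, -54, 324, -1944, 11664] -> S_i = 9*-6^i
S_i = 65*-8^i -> [65, -520, 4160, -33280, 266240]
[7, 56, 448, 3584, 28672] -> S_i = 7*8^i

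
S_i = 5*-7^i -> [5, -35, 245, -1715, 12005]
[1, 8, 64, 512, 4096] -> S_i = 1*8^i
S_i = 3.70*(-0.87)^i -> [3.7, -3.22, 2.8, -2.44, 2.12]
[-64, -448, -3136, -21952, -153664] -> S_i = -64*7^i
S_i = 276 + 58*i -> [276, 334, 392, 450, 508]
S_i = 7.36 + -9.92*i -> [7.36, -2.56, -12.48, -22.4, -32.32]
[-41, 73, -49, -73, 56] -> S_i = Random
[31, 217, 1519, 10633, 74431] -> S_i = 31*7^i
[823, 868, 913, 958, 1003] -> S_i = 823 + 45*i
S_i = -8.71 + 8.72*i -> [-8.71, 0.01, 8.73, 17.45, 26.17]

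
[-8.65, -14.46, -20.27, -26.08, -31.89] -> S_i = -8.65 + -5.81*i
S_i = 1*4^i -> [1, 4, 16, 64, 256]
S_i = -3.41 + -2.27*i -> [-3.41, -5.68, -7.95, -10.22, -12.49]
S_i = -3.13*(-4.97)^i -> [-3.13, 15.56, -77.31, 384.25, -1909.72]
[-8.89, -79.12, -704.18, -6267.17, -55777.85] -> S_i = -8.89*8.90^i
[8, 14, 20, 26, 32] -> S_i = 8 + 6*i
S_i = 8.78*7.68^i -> [8.78, 67.43, 517.87, 3977.21, 30544.95]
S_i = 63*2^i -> [63, 126, 252, 504, 1008]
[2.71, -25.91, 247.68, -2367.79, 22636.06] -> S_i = 2.71*(-9.56)^i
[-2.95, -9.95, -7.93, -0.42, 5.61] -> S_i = Random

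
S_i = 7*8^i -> [7, 56, 448, 3584, 28672]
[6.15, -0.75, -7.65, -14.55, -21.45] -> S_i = 6.15 + -6.90*i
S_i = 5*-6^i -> [5, -30, 180, -1080, 6480]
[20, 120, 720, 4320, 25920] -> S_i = 20*6^i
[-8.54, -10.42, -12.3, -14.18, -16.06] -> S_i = -8.54 + -1.88*i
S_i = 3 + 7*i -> [3, 10, 17, 24, 31]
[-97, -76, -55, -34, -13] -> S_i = -97 + 21*i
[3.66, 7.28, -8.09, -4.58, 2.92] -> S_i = Random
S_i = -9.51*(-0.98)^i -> [-9.51, 9.32, -9.13, 8.95, -8.77]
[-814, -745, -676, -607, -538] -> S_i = -814 + 69*i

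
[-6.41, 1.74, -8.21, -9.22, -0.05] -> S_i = Random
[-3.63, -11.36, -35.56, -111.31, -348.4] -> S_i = -3.63*3.13^i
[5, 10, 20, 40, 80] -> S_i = 5*2^i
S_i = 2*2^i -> [2, 4, 8, 16, 32]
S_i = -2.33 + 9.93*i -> [-2.33, 7.6, 17.53, 27.46, 37.39]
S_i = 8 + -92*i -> [8, -84, -176, -268, -360]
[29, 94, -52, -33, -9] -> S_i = Random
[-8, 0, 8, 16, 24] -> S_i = -8 + 8*i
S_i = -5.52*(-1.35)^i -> [-5.52, 7.45, -10.06, 13.58, -18.33]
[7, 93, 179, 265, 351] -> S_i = 7 + 86*i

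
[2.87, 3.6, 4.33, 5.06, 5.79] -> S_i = 2.87 + 0.73*i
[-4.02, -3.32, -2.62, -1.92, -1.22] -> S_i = -4.02 + 0.70*i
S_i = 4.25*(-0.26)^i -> [4.25, -1.1, 0.29, -0.07, 0.02]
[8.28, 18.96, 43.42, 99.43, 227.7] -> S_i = 8.28*2.29^i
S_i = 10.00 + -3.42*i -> [10.0, 6.58, 3.16, -0.26, -3.68]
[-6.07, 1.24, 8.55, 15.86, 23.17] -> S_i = -6.07 + 7.31*i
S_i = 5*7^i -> [5, 35, 245, 1715, 12005]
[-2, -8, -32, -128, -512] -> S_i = -2*4^i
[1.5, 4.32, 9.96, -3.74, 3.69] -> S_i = Random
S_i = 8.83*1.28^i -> [8.83, 11.3, 14.47, 18.52, 23.7]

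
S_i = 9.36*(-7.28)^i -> [9.36, -68.14, 496.07, -3611.35, 26290.65]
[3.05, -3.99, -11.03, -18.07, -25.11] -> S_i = 3.05 + -7.04*i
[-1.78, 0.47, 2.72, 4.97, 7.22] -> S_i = -1.78 + 2.25*i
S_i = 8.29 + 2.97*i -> [8.29, 11.26, 14.23, 17.2, 20.17]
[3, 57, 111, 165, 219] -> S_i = 3 + 54*i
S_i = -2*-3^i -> [-2, 6, -18, 54, -162]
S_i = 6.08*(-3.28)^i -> [6.08, -19.94, 65.41, -214.55, 703.72]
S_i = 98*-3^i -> [98, -294, 882, -2646, 7938]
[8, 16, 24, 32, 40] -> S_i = 8 + 8*i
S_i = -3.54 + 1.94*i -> [-3.54, -1.6, 0.34, 2.28, 4.22]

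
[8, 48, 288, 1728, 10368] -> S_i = 8*6^i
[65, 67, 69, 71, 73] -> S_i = 65 + 2*i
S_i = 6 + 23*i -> [6, 29, 52, 75, 98]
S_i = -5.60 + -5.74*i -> [-5.6, -11.34, -17.08, -22.82, -28.56]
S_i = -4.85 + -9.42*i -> [-4.85, -14.27, -23.69, -33.11, -42.53]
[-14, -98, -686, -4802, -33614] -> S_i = -14*7^i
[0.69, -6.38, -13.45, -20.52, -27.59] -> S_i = 0.69 + -7.07*i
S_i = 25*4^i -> [25, 100, 400, 1600, 6400]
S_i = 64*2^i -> [64, 128, 256, 512, 1024]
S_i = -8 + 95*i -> [-8, 87, 182, 277, 372]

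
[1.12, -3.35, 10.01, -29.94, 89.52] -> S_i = 1.12*(-2.99)^i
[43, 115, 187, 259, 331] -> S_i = 43 + 72*i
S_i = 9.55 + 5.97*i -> [9.55, 15.52, 21.49, 27.46, 33.43]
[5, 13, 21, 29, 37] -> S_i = 5 + 8*i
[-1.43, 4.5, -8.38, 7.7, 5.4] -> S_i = Random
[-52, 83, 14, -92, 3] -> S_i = Random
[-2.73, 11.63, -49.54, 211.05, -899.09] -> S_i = -2.73*(-4.26)^i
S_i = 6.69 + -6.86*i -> [6.69, -0.17, -7.03, -13.89, -20.75]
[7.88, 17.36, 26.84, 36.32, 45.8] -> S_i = 7.88 + 9.48*i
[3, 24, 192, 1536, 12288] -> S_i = 3*8^i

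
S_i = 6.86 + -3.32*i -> [6.86, 3.54, 0.22, -3.1, -6.42]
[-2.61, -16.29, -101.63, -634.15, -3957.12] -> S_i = -2.61*6.24^i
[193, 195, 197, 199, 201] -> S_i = 193 + 2*i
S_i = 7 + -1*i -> [7, 6, 5, 4, 3]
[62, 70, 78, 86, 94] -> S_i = 62 + 8*i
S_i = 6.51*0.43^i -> [6.51, 2.8, 1.2, 0.52, 0.22]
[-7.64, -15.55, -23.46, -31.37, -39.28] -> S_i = -7.64 + -7.91*i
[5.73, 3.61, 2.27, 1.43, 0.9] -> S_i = 5.73*0.63^i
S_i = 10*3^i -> [10, 30, 90, 270, 810]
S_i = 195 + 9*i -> [195, 204, 213, 222, 231]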